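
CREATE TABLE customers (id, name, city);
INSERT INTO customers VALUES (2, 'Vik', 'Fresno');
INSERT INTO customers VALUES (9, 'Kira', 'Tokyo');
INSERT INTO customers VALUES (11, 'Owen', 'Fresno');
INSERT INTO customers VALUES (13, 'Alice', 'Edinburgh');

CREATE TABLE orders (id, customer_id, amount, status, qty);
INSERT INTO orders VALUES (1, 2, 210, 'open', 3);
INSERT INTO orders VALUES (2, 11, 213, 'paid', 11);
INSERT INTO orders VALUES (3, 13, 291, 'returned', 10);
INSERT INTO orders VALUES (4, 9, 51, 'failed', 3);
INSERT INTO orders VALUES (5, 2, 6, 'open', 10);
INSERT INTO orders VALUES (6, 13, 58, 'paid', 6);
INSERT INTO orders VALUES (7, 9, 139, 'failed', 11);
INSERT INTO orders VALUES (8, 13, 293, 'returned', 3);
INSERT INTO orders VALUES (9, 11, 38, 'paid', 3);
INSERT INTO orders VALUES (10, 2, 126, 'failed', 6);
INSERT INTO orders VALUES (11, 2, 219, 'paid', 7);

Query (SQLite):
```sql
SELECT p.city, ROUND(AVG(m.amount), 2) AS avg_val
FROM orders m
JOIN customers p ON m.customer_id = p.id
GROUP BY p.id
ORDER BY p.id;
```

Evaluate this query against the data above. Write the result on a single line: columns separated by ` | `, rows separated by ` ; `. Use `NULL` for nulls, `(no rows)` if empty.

Join each orders row to its customers via customer_id.
Group joined rows by customers.id; compute ROUND(AVG(m.amount), 2) per group.
  2: ids {1, 5, 10, 11} → ROUND(AVG(m.amount), 2)=140.25
  9: ids {4, 7} → ROUND(AVG(m.amount), 2)=95
  11: ids {2, 9} → ROUND(AVG(m.amount), 2)=125.5
  13: ids {3, 6, 8} → ROUND(AVG(m.amount), 2)=214

Fresno | 140.25 ; Tokyo | 95 ; Fresno | 125.5 ; Edinburgh | 214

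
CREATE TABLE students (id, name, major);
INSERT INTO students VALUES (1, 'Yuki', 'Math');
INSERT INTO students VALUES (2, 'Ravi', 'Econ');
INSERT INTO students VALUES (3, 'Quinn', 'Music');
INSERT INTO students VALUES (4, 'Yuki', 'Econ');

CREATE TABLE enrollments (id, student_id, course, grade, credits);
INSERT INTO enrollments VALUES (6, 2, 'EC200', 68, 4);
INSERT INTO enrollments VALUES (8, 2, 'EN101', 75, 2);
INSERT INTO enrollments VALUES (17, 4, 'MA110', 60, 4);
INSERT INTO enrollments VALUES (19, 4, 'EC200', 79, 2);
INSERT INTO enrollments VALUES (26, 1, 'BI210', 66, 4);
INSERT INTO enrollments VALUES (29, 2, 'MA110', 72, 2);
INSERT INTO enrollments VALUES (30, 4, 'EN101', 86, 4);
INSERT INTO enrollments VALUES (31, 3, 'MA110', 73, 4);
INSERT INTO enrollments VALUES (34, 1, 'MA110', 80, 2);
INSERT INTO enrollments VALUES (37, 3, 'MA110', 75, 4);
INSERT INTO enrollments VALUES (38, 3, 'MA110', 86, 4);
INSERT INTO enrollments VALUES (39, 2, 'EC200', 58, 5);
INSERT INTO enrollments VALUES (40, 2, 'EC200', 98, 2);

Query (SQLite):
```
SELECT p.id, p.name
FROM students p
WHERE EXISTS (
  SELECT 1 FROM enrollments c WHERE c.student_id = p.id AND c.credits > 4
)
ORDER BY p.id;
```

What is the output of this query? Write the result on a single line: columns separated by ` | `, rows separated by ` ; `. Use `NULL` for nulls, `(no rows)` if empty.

2 | Ravi

For each students row, check whether any enrollments with matching student_id has credits > 4.
Keep rows where that is true.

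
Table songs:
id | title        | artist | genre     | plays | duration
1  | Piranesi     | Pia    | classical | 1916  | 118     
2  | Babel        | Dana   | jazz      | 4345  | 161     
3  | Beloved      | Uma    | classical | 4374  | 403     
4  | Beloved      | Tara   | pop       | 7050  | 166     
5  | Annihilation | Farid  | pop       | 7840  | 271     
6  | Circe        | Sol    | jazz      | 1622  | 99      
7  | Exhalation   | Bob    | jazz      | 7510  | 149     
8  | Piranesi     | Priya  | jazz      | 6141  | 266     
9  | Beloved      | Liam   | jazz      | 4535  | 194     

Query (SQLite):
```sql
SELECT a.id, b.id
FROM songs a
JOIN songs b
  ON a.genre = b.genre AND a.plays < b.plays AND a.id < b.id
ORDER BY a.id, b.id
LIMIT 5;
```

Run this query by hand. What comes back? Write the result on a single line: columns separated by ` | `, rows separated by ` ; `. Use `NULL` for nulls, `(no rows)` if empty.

Pairs (a,b) with same genre, a.plays < b.plays, a.id < b.id.
genre groups: classical:{1,3} jazz:{2,6,7,8,9} pop:{4,5}
Ordered by (a.id, b.id); first 5.

1 | 3 ; 2 | 7 ; 2 | 8 ; 2 | 9 ; 4 | 5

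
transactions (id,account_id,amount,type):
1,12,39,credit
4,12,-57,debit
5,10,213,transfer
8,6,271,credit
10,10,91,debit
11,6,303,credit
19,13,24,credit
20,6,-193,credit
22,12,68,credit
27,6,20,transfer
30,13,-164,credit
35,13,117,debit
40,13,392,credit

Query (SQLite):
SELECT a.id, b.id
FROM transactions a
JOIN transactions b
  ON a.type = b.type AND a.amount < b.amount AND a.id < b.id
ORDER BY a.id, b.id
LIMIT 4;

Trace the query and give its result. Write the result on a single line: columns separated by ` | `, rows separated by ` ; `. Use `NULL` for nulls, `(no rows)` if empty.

1 | 8 ; 1 | 11 ; 1 | 22 ; 1 | 40

Pairs (a,b) with same type, a.amount < b.amount, a.id < b.id.
type groups: credit:{1,8,11,19,20,22,30,40} debit:{4,10,35} transfer:{5,27}
Ordered by (a.id, b.id); first 4.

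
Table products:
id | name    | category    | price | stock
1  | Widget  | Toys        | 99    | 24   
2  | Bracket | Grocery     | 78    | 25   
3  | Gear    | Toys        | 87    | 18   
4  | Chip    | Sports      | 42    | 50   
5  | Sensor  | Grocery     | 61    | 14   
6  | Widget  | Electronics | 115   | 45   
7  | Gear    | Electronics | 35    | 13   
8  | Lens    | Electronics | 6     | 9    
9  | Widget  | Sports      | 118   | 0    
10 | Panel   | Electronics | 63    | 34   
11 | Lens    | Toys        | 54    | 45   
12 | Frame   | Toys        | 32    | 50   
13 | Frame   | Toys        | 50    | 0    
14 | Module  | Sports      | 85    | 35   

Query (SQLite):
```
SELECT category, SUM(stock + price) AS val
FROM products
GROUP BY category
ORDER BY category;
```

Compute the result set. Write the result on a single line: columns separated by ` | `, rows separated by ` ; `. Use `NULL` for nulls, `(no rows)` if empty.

Electronics | 320 ; Grocery | 178 ; Sports | 330 ; Toys | 459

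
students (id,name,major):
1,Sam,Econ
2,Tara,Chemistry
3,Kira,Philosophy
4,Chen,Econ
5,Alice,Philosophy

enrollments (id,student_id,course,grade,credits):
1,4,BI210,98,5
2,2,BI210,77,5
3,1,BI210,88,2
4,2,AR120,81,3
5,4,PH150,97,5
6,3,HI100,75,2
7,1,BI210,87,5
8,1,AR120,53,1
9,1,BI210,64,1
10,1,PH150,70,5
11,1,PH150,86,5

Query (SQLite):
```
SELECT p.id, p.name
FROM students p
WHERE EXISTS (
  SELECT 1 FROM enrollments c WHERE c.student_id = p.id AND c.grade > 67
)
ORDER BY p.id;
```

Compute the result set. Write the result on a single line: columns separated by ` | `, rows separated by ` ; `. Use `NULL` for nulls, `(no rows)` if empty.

For each students row, check whether any enrollments with matching student_id has grade > 67.
Keep rows where that is true.

1 | Sam ; 2 | Tara ; 3 | Kira ; 4 | Chen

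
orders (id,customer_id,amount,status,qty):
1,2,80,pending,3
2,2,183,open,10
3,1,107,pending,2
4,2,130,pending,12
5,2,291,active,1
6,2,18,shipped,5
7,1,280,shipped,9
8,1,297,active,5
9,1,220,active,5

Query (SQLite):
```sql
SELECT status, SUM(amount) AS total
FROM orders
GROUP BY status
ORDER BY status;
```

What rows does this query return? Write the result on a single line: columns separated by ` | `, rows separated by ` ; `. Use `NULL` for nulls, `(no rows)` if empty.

Partition orders by status; compute SUM(amount) within each group.
  active: ids {5, 8, 9} → SUM(amount)=808
  open: ids {2} → SUM(amount)=183
  pending: ids {1, 3, 4} → SUM(amount)=317
  shipped: ids {6, 7} → SUM(amount)=298

active | 808 ; open | 183 ; pending | 317 ; shipped | 298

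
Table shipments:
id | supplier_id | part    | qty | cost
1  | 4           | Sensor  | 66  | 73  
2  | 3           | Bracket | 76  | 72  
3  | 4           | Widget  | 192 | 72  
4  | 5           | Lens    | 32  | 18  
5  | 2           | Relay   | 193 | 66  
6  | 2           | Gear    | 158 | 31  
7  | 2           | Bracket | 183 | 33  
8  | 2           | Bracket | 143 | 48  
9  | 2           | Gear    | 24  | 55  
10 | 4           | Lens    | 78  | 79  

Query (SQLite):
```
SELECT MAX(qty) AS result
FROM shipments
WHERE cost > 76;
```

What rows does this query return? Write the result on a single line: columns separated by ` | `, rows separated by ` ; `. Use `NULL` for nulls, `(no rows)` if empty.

Rows where cost > 76 → qty values: [78].
MAX of non-NULL values = 78.

78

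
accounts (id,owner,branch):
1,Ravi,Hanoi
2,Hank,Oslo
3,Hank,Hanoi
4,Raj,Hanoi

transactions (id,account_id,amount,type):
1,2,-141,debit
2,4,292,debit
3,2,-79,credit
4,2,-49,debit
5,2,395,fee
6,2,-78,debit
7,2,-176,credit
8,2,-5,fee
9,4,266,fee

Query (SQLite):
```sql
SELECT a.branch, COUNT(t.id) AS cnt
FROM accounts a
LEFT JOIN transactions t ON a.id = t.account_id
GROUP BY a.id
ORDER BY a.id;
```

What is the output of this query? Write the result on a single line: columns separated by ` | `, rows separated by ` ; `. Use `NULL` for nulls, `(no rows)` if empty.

Hanoi | 0 ; Oslo | 7 ; Hanoi | 0 ; Hanoi | 2

LEFT JOIN keeps every accounts row; unmatched ones get NULL for transactions columns.
Group by accounts.id and compute COUNT(t.id). COUNT(col) of an all-NULL group is 0.
  1: ids {—} → COUNT(t.id)=0
  2: ids {1, 3, 4, 5, 6, 7, 8} → COUNT(t.id)=7
  3: ids {—} → COUNT(t.id)=0
  4: ids {2, 9} → COUNT(t.id)=2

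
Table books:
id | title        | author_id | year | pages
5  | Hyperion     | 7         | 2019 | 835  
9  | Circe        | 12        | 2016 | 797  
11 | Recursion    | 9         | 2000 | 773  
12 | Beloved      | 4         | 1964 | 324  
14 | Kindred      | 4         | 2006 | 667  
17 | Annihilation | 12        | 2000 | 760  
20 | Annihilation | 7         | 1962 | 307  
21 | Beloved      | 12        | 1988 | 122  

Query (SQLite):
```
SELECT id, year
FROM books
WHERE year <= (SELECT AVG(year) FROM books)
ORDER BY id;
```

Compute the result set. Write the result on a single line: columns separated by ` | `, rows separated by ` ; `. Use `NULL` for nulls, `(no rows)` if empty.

12 | 1964 ; 20 | 1962 ; 21 | 1988

Scalar subquery: AVG(year) over all books rows = 1994.375.
Keep rows where year <= that value.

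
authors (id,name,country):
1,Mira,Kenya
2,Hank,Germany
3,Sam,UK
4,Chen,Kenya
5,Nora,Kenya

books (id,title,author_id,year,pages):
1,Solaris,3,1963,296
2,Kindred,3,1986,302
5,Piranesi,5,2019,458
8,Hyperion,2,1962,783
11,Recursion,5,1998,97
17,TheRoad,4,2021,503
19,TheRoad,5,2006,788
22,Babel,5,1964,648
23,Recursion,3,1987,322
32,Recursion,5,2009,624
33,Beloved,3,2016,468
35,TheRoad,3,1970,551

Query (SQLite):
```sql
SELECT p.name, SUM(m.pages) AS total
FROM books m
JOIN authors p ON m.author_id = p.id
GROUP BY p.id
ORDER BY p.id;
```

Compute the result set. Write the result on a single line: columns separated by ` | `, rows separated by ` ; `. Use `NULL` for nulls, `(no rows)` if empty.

Join each books row to its authors via author_id.
Group joined rows by authors.id; compute SUM(m.pages) per group.
  2: ids {8} → SUM(m.pages)=783
  3: ids {1, 2, 23, 33, 35} → SUM(m.pages)=1939
  4: ids {17} → SUM(m.pages)=503
  5: ids {5, 11, 19, 22, 32} → SUM(m.pages)=2615

Hank | 783 ; Sam | 1939 ; Chen | 503 ; Nora | 2615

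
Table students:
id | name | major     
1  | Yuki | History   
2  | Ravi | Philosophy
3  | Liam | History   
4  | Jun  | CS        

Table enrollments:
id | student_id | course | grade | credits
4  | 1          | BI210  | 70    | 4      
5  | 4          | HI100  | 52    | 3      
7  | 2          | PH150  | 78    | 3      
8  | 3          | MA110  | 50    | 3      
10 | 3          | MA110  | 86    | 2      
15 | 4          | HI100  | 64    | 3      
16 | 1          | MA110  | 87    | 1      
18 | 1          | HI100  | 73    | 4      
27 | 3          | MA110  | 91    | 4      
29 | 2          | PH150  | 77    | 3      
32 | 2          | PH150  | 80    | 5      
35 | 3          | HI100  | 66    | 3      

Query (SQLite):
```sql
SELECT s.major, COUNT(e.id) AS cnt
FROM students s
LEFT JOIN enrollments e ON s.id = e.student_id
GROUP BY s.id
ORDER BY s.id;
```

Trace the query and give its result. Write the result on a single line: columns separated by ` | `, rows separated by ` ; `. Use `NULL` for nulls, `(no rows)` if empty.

History | 3 ; Philosophy | 3 ; History | 4 ; CS | 2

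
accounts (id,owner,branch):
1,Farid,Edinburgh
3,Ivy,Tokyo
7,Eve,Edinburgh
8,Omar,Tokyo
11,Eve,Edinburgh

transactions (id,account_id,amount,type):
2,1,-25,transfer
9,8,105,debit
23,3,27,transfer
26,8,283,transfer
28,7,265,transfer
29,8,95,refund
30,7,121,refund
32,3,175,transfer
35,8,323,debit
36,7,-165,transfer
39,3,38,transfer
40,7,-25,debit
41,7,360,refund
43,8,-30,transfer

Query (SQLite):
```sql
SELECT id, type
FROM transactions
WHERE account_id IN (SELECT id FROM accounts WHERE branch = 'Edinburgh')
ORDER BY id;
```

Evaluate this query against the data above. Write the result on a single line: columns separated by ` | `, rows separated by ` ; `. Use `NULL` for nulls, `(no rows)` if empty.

Inner query: accounts.id where branch = 'Edinburgh'.
Outer: keep transactions rows whose account_id is in that set.
Inner query → {1, 7, 11}

2 | transfer ; 28 | transfer ; 30 | refund ; 36 | transfer ; 40 | debit ; 41 | refund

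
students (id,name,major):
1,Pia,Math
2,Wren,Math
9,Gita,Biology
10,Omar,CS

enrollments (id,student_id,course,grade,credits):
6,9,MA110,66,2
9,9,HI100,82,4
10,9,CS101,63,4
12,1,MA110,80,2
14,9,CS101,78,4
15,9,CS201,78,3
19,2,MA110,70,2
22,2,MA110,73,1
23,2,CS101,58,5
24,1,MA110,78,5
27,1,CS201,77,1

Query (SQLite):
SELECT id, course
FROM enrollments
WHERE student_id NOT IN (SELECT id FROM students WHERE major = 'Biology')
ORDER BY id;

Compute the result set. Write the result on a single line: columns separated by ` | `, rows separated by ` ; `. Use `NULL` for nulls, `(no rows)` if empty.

12 | MA110 ; 19 | MA110 ; 22 | MA110 ; 23 | CS101 ; 24 | MA110 ; 27 | CS201

Inner query: students.id where major = 'Biology'.
Outer: keep enrollments rows whose student_id is not in that set.
Inner query → {9}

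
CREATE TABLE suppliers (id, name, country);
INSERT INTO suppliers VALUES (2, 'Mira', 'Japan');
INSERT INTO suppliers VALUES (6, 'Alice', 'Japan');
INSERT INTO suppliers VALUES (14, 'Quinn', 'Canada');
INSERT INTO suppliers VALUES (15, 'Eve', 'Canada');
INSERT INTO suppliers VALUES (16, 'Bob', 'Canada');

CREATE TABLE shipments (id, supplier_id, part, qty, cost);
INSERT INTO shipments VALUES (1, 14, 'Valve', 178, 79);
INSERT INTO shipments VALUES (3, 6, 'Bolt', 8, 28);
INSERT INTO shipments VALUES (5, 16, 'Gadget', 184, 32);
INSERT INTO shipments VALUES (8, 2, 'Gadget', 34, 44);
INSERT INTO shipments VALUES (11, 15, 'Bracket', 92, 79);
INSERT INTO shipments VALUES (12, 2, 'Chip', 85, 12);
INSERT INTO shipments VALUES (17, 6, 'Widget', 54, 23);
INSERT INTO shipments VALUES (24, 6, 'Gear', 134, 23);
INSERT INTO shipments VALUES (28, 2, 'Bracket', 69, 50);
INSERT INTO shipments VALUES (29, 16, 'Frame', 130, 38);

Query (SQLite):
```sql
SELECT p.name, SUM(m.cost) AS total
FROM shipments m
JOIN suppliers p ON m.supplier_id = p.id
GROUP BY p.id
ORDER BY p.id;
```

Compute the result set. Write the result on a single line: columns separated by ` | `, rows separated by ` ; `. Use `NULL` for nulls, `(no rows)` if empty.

Mira | 106 ; Alice | 74 ; Quinn | 79 ; Eve | 79 ; Bob | 70

Join each shipments row to its suppliers via supplier_id.
Group joined rows by suppliers.id; compute SUM(m.cost) per group.
  2: ids {8, 12, 28} → SUM(m.cost)=106
  6: ids {3, 17, 24} → SUM(m.cost)=74
  14: ids {1} → SUM(m.cost)=79
  15: ids {11} → SUM(m.cost)=79
  16: ids {5, 29} → SUM(m.cost)=70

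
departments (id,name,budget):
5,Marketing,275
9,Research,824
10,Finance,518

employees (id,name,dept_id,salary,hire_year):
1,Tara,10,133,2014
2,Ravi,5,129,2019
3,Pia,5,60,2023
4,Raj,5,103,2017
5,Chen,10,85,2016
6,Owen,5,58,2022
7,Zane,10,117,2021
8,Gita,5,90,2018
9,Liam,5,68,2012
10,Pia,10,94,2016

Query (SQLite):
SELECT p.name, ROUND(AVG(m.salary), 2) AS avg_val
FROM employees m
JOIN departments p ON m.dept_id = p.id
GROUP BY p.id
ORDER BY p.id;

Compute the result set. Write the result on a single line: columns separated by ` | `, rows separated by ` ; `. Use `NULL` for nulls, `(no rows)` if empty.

Join each employees row to its departments via dept_id.
Group joined rows by departments.id; compute ROUND(AVG(m.salary), 2) per group.
  5: ids {2, 3, 4, 6, 8, 9} → ROUND(AVG(m.salary), 2)=84.67
  10: ids {1, 5, 7, 10} → ROUND(AVG(m.salary), 2)=107.25

Marketing | 84.67 ; Finance | 107.25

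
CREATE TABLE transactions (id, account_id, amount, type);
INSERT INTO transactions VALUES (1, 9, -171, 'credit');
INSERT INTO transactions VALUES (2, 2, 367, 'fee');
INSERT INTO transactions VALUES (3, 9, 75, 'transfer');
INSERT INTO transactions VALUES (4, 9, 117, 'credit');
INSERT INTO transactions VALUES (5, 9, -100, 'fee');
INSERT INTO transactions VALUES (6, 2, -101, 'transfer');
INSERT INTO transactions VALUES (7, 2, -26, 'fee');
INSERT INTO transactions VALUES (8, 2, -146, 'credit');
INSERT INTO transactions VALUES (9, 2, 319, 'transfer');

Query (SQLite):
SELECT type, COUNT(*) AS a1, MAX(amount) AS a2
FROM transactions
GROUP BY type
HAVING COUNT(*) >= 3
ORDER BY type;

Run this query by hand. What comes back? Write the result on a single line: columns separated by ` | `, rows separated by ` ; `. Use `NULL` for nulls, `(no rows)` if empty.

credit | 3 | 117 ; fee | 3 | 367 ; transfer | 3 | 319

Group transactions by type.
Per group compute: COUNT(*), MAX(amount).
HAVING: drop groups with fewer than 3 rows.
  credit: ids {1, 4, 8} → COUNT(*)=3, MAX(amount)=117
  fee: ids {2, 5, 7} → COUNT(*)=3, MAX(amount)=367
  transfer: ids {3, 6, 9} → COUNT(*)=3, MAX(amount)=319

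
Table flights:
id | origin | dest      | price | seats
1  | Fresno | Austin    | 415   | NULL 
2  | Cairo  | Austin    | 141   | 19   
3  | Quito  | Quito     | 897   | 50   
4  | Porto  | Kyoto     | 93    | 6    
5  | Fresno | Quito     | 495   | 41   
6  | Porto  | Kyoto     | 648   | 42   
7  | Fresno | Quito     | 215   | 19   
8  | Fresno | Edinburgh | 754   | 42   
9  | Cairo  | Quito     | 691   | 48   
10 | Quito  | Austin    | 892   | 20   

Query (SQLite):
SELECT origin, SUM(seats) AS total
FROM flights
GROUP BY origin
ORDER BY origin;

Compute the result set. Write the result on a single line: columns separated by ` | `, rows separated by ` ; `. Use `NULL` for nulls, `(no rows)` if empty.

Partition flights by origin; compute SUM(seats) within each group.
  Cairo: ids {2, 9} → SUM(seats)=67
  Fresno: ids {1, 5, 7, 8} → SUM(seats)=102
  Porto: ids {4, 6} → SUM(seats)=48
  Quito: ids {3, 10} → SUM(seats)=70

Cairo | 67 ; Fresno | 102 ; Porto | 48 ; Quito | 70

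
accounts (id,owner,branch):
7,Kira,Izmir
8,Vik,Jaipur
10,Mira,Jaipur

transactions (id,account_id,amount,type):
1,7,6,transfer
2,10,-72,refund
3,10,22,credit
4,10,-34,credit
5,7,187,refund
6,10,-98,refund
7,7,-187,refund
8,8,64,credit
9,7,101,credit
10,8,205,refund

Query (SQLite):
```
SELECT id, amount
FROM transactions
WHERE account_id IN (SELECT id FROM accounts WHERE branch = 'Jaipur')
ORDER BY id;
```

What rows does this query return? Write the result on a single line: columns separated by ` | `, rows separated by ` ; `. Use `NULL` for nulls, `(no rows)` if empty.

2 | -72 ; 3 | 22 ; 4 | -34 ; 6 | -98 ; 8 | 64 ; 10 | 205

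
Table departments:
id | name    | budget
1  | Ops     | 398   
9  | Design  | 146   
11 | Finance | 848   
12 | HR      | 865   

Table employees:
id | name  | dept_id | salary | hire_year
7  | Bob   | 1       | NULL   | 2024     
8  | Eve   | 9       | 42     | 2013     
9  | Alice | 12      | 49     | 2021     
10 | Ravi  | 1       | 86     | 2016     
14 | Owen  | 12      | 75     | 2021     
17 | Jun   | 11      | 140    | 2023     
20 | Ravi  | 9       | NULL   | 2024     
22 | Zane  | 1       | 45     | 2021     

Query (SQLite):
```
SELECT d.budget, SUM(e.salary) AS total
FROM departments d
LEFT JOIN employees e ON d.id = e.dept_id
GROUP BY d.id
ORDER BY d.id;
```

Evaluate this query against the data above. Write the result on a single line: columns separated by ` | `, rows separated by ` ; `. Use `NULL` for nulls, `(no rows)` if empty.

398 | 131 ; 146 | 42 ; 848 | 140 ; 865 | 124

LEFT JOIN keeps every departments row; unmatched ones get NULL for employees columns.
Group by departments.id and compute SUM(e.salary). SUM over an all-NULL group is NULL.
  1: ids {7, 10, 22} → SUM(e.salary)=131
  9: ids {8, 20} → SUM(e.salary)=42
  11: ids {17} → SUM(e.salary)=140
  12: ids {9, 14} → SUM(e.salary)=124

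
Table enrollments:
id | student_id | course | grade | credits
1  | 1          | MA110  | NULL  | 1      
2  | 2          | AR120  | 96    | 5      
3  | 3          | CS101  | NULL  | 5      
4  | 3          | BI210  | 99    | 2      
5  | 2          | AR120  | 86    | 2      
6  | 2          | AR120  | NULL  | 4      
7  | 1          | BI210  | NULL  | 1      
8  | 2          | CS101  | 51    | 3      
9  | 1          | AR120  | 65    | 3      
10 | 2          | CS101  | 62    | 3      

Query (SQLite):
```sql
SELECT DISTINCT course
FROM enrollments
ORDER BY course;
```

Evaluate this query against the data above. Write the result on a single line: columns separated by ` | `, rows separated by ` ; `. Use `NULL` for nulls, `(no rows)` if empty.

AR120 ; BI210 ; CS101 ; MA110

Collect distinct course values from enrollments.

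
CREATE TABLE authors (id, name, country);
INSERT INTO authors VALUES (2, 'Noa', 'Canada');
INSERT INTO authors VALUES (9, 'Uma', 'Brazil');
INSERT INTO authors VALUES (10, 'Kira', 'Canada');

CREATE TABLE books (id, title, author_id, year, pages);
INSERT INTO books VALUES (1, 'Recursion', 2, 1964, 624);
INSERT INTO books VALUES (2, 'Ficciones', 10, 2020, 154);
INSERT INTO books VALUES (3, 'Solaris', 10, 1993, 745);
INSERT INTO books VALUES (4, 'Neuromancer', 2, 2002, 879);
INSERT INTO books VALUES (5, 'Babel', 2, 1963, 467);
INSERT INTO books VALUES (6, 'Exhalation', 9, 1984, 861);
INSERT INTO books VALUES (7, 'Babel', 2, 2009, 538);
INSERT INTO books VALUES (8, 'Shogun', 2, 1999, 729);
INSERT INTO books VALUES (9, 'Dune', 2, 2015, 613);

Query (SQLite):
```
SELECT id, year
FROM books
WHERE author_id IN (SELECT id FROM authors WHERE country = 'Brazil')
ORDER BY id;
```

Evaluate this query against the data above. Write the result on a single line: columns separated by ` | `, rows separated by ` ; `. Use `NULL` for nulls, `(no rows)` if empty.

Inner query: authors.id where country = 'Brazil'.
Outer: keep books rows whose author_id is in that set.
Inner query → {9}

6 | 1984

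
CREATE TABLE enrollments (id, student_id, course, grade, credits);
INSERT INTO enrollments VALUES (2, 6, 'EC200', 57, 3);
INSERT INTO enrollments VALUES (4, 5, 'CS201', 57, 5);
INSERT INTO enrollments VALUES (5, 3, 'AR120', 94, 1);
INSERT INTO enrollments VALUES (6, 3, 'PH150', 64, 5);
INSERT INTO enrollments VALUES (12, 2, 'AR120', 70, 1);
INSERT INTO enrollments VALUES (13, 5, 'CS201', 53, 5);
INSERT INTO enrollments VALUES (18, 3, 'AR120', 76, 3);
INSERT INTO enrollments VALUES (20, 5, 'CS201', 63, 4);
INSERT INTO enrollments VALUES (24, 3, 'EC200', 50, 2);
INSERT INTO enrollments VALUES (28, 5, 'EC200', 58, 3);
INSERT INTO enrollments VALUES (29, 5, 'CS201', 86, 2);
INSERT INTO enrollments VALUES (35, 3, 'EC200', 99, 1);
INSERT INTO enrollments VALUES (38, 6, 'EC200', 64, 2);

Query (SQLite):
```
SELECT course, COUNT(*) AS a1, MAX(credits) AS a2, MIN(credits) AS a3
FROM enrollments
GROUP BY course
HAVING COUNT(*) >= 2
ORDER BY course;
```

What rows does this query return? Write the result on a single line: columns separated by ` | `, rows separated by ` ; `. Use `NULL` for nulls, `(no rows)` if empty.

AR120 | 3 | 3 | 1 ; CS201 | 4 | 5 | 2 ; EC200 | 5 | 3 | 1

Group enrollments by course.
Per group compute: COUNT(*), MAX(credits), MIN(credits).
HAVING: drop groups with fewer than 2 rows.
  AR120: ids {5, 12, 18} → COUNT(*)=3, MAX(credits)=3, MIN(credits)=1
  CS201: ids {4, 13, 20, 29} → COUNT(*)=4, MAX(credits)=5, MIN(credits)=2
  EC200: ids {2, 24, 28, 35, 38} → COUNT(*)=5, MAX(credits)=3, MIN(credits)=1
  PH150: ids {6} → COUNT(*)=1, MAX(credits)=5, MIN(credits)=5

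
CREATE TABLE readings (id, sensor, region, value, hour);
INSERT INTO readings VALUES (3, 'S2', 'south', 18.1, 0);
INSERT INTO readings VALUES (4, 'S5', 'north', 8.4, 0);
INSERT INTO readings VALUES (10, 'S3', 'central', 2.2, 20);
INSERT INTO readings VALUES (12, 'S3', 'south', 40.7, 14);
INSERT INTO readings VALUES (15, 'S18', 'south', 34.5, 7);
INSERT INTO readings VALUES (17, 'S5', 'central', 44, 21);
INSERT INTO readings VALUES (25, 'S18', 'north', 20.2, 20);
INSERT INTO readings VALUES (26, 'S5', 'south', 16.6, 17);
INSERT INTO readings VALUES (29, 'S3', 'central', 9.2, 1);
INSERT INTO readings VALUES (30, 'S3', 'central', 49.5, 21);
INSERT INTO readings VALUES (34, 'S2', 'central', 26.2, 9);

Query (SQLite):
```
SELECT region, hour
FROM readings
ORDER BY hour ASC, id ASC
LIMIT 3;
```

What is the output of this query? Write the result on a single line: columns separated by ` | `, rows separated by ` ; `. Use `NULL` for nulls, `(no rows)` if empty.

Sort by hour asc, tiebreak id asc: (0, id=3), (0, id=4), (1, id=29), (7, id=15), (9, id=34), (14, id=12) …. Take first 3.

south | 0 ; north | 0 ; central | 1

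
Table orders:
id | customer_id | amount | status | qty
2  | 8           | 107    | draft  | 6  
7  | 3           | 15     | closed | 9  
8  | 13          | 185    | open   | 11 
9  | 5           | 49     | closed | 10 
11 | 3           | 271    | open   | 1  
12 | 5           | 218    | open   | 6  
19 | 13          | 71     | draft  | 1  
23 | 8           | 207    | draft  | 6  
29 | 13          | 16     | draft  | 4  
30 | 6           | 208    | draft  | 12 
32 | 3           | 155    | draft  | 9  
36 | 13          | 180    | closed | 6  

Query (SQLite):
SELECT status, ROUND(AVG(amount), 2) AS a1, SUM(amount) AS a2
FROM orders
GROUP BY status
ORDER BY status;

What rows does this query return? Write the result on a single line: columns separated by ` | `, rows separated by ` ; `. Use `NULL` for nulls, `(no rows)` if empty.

Group orders by status.
Per group compute: ROUND(AVG(amount), 2), SUM(amount).
  closed: ids {7, 9, 36} → ROUND(AVG(amount), 2)=81.33, SUM(amount)=244
  draft: ids {2, 19, 23, 29, 30, 32} → ROUND(AVG(amount), 2)=127.33, SUM(amount)=764
  open: ids {8, 11, 12} → ROUND(AVG(amount), 2)=224.67, SUM(amount)=674

closed | 81.33 | 244 ; draft | 127.33 | 764 ; open | 224.67 | 674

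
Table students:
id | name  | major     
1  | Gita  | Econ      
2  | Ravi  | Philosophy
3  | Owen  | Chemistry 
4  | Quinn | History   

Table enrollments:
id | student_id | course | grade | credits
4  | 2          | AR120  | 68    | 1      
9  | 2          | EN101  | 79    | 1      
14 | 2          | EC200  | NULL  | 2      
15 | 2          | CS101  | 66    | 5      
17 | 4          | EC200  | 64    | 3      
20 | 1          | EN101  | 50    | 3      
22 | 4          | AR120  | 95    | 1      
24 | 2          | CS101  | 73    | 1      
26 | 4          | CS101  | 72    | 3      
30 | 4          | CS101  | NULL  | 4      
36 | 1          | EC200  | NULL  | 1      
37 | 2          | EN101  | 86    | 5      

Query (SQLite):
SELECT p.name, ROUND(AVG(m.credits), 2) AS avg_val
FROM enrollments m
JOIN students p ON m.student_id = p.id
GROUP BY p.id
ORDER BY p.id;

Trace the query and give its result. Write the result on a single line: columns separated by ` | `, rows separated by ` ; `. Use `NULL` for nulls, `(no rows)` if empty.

Join each enrollments row to its students via student_id.
Group joined rows by students.id; compute ROUND(AVG(m.credits), 2) per group.
  1: ids {20, 36} → ROUND(AVG(m.credits), 2)=2
  2: ids {4, 9, 14, 15, 24, 37} → ROUND(AVG(m.credits), 2)=2.5
  4: ids {17, 22, 26, 30} → ROUND(AVG(m.credits), 2)=2.75

Gita | 2 ; Ravi | 2.5 ; Quinn | 2.75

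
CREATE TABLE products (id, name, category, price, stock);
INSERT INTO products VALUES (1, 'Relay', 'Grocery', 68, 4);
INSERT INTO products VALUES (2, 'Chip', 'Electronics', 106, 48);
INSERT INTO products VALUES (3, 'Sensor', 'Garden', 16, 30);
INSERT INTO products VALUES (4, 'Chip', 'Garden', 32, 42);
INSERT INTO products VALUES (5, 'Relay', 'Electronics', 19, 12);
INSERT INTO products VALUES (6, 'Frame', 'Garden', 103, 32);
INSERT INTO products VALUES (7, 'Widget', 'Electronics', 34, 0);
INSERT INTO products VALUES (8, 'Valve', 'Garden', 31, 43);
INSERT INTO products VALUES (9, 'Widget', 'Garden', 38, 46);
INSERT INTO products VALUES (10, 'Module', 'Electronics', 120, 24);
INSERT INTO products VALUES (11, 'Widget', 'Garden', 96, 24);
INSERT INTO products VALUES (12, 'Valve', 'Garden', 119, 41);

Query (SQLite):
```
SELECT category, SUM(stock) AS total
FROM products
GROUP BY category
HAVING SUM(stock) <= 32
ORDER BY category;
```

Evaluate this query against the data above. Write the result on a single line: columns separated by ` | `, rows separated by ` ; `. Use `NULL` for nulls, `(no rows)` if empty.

Grocery | 4

Partition products by category; compute SUM(stock) within each group.
HAVING: keep groups where SUM(stock) <= 32.
  Electronics: ids {2, 5, 7, 10} → SUM(stock)=84
  Garden: ids {3, 4, 6, 8, 9, 11, 12} → SUM(stock)=258
  Grocery: ids {1} → SUM(stock)=4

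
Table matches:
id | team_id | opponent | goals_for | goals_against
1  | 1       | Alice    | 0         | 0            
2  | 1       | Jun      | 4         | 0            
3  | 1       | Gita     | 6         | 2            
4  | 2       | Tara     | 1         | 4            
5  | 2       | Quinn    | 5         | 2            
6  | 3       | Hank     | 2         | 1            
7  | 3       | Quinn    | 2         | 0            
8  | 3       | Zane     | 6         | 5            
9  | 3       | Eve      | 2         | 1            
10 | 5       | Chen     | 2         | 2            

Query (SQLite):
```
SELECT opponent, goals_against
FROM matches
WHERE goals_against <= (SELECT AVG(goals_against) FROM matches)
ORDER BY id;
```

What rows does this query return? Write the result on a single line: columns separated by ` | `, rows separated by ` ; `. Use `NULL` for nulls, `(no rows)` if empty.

Alice | 0 ; Jun | 0 ; Hank | 1 ; Quinn | 0 ; Eve | 1

Scalar subquery: AVG(goals_against) over all matches rows = 1.7.
Keep rows where goals_against <= that value.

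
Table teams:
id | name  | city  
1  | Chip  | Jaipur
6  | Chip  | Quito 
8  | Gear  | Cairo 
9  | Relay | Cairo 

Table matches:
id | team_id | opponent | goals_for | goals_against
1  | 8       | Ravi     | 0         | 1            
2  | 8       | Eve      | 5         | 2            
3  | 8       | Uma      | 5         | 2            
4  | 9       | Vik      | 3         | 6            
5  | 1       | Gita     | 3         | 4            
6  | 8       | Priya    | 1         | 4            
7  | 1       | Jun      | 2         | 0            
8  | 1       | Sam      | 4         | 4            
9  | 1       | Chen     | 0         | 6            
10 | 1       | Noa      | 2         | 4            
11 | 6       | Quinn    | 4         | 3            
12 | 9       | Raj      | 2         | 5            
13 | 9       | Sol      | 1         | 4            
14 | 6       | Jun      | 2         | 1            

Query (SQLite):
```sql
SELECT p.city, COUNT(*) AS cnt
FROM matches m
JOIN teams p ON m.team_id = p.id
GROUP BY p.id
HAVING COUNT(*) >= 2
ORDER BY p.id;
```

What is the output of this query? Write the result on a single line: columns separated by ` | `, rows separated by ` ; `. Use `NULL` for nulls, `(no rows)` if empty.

Jaipur | 5 ; Quito | 2 ; Cairo | 4 ; Cairo | 3

Join each matches row to its teams via team_id.
Group joined rows by teams.id; compute COUNT(*) per group.
HAVING: keep groups with count ≥ 2.
  1: ids {5, 7, 8, 9, 10} → COUNT(*)=5
  6: ids {11, 14} → COUNT(*)=2
  8: ids {1, 2, 3, 6} → COUNT(*)=4
  9: ids {4, 12, 13} → COUNT(*)=3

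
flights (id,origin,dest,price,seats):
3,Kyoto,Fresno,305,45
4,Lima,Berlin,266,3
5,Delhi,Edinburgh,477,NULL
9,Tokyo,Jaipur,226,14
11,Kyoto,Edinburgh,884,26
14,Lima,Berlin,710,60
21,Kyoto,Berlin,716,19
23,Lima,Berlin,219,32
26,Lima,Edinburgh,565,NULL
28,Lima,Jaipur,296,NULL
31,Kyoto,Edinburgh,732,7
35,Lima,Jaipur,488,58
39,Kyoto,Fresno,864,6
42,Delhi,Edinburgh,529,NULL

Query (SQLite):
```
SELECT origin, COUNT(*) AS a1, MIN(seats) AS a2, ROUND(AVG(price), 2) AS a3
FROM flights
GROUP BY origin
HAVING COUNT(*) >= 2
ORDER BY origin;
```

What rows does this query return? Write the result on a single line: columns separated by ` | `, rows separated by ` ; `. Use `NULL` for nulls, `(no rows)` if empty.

Delhi | 2 | NULL | 503 ; Kyoto | 5 | 6 | 700.2 ; Lima | 6 | 3 | 424

Group flights by origin.
Per group compute: COUNT(*), MIN(seats), ROUND(AVG(price), 2).
HAVING: drop groups with fewer than 2 rows.
  Delhi: ids {5, 42} → COUNT(*)=2, MIN(seats)=NULL, ROUND(AVG(price), 2)=503
  Kyoto: ids {3, 11, 21, 31, 39} → COUNT(*)=5, MIN(seats)=6, ROUND(AVG(price), 2)=700.2
  Lima: ids {4, 14, 23, 26, 28, 35} → COUNT(*)=6, MIN(seats)=3, ROUND(AVG(price), 2)=424
  Tokyo: ids {9} → COUNT(*)=1, MIN(seats)=14, ROUND(AVG(price), 2)=226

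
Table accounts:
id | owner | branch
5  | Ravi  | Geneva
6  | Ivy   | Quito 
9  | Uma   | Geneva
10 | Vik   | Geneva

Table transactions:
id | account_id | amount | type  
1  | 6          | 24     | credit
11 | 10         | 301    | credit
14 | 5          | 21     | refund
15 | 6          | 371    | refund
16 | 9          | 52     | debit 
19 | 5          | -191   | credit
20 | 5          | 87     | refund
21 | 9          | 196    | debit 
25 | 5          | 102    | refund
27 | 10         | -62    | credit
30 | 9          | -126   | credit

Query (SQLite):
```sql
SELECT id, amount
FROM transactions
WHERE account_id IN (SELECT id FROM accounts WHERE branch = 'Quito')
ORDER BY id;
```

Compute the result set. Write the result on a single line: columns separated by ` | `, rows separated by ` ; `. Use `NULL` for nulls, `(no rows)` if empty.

1 | 24 ; 15 | 371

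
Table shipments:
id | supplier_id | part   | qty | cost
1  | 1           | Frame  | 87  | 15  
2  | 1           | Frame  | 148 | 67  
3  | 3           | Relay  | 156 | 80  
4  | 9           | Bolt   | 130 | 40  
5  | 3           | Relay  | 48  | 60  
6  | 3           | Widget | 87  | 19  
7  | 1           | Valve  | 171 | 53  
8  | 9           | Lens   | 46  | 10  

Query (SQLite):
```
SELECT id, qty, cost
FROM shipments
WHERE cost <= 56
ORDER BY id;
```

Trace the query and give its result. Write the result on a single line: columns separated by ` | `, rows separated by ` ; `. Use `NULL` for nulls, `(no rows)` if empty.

1 | 87 | 15 ; 4 | 130 | 40 ; 6 | 87 | 19 ; 7 | 171 | 53 ; 8 | 46 | 10

cost <= 56: ids {1, 4, 6, 7, 8}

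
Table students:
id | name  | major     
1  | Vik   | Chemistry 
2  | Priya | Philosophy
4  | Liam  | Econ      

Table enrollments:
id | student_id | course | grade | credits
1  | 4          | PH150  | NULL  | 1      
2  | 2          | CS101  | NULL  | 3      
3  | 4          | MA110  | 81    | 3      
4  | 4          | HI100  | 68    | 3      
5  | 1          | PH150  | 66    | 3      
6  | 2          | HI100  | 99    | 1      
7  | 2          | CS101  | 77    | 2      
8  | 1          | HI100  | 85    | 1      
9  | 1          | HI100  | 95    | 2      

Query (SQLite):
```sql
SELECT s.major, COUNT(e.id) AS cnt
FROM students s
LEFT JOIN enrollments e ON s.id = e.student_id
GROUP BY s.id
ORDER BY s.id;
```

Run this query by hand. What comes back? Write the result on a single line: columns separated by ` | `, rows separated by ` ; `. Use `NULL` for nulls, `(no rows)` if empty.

Chemistry | 3 ; Philosophy | 3 ; Econ | 3

LEFT JOIN keeps every students row; unmatched ones get NULL for enrollments columns.
Group by students.id and compute COUNT(e.id). COUNT(col) of an all-NULL group is 0.
  1: ids {5, 8, 9} → COUNT(e.id)=3
  2: ids {2, 6, 7} → COUNT(e.id)=3
  4: ids {1, 3, 4} → COUNT(e.id)=3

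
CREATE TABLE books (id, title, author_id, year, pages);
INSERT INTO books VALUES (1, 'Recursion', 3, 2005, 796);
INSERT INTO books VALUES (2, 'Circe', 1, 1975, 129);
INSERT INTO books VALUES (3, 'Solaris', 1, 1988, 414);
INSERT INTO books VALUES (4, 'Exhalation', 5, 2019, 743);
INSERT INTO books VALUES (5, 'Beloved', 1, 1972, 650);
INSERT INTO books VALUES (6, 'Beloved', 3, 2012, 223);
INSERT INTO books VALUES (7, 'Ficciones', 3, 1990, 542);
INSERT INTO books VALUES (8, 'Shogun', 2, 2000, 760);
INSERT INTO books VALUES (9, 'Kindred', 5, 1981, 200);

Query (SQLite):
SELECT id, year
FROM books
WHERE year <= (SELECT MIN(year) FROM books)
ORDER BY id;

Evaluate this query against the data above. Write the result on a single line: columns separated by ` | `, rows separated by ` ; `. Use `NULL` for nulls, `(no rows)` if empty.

Scalar subquery: MIN(year) over all books rows = 1972.
Keep rows where year <= that value.

5 | 1972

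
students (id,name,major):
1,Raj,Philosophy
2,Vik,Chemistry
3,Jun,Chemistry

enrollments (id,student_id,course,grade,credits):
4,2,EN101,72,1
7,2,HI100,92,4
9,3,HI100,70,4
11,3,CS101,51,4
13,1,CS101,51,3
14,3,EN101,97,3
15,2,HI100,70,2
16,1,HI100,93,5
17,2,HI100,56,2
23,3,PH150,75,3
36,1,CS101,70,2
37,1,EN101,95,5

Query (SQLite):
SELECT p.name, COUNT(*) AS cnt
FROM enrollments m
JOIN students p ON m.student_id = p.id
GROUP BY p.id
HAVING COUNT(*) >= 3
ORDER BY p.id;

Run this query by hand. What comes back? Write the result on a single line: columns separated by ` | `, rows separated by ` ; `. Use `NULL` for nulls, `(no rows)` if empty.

Join each enrollments row to its students via student_id.
Group joined rows by students.id; compute COUNT(*) per group.
HAVING: keep groups with count ≥ 3.
  1: ids {13, 16, 36, 37} → COUNT(*)=4
  2: ids {4, 7, 15, 17} → COUNT(*)=4
  3: ids {9, 11, 14, 23} → COUNT(*)=4

Raj | 4 ; Vik | 4 ; Jun | 4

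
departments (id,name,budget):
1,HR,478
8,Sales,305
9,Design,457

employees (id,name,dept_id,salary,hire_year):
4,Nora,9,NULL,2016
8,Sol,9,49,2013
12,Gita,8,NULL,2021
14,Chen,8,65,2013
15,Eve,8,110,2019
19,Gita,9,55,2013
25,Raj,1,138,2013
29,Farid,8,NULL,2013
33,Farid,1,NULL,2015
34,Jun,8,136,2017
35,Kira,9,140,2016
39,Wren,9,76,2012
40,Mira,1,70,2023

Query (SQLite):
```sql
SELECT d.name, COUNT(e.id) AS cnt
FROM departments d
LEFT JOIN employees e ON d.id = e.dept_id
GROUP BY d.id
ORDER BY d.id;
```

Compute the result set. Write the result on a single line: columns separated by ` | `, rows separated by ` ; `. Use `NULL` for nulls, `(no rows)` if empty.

HR | 3 ; Sales | 5 ; Design | 5

LEFT JOIN keeps every departments row; unmatched ones get NULL for employees columns.
Group by departments.id and compute COUNT(e.id). COUNT(col) of an all-NULL group is 0.
  1: ids {25, 33, 40} → COUNT(e.id)=3
  8: ids {12, 14, 15, 29, 34} → COUNT(e.id)=5
  9: ids {4, 8, 19, 35, 39} → COUNT(e.id)=5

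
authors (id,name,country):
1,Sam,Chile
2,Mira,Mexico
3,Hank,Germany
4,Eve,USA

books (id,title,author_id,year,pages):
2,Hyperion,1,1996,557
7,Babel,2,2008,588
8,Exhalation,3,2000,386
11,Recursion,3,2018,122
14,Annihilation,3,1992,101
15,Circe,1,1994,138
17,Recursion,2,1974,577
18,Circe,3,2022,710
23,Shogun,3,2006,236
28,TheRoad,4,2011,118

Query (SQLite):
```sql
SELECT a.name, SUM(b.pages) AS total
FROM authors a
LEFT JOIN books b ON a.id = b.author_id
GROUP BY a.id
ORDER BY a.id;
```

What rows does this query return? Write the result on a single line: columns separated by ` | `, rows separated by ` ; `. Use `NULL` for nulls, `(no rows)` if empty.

Sam | 695 ; Mira | 1165 ; Hank | 1555 ; Eve | 118

LEFT JOIN keeps every authors row; unmatched ones get NULL for books columns.
Group by authors.id and compute SUM(b.pages). SUM over an all-NULL group is NULL.
  1: ids {2, 15} → SUM(b.pages)=695
  2: ids {7, 17} → SUM(b.pages)=1165
  3: ids {8, 11, 14, 18, 23} → SUM(b.pages)=1555
  4: ids {28} → SUM(b.pages)=118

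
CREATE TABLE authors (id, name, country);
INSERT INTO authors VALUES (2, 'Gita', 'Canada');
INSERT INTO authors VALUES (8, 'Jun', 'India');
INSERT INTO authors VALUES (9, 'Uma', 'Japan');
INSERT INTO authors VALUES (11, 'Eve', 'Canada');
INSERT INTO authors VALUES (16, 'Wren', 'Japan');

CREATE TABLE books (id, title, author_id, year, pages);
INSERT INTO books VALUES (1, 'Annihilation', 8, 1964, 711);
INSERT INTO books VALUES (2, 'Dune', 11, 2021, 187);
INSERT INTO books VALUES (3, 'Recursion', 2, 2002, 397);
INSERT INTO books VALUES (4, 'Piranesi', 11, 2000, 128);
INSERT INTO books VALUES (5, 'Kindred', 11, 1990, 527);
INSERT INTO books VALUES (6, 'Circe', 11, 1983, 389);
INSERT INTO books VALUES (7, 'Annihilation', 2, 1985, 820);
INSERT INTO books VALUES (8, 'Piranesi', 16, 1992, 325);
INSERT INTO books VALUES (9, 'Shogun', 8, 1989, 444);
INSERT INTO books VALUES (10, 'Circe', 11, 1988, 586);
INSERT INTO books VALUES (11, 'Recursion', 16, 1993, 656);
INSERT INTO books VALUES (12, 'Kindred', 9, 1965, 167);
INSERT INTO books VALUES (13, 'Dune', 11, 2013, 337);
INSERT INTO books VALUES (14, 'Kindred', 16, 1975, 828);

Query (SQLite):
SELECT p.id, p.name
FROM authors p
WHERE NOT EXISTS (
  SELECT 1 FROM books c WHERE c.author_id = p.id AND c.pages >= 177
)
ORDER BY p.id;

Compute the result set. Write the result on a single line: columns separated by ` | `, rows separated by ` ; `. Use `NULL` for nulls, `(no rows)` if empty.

9 | Uma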